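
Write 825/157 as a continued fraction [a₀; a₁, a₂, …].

825 ÷ 157 → quotient 5, remainder 40
157 ÷ 40 → quotient 3, remainder 37
40 ÷ 37 → quotient 1, remainder 3
37 ÷ 3 → quotient 12, remainder 1
3 ÷ 1 → quotient 3, remainder 0

[5; 3, 1, 12, 3]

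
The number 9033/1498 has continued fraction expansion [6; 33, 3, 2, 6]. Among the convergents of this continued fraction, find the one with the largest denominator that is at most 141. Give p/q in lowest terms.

a_0 = 6: 6/1  (≤ bound)
a_1 = 33: 199/33  (≤ bound)
a_2 = 3: 603/100  (≤ bound)
a_3 = 2: 1405/233  (> 141, stop)

603/100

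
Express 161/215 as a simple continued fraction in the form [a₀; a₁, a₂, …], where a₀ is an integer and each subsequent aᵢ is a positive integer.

[0; 1, 2, 1, 53]

161 = 0·215 + 161, so a_0 = 0
215 = 1·161 + 54, so a_1 = 1
161 = 2·54 + 53, so a_2 = 2
54 = 1·53 + 1, so a_3 = 1
53 = 53·1 + 0, so a_4 = 53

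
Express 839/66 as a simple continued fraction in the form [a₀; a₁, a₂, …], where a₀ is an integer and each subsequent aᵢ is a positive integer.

[12; 1, 2, 2, 9]

839 = 12·66 + 47, so a_0 = 12
66 = 1·47 + 19, so a_1 = 1
47 = 2·19 + 9, so a_2 = 2
19 = 2·9 + 1, so a_3 = 2
9 = 9·1 + 0, so a_4 = 9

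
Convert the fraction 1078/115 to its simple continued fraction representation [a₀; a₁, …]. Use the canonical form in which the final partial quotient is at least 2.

1078 ÷ 115 → quotient 9, remainder 43
115 ÷ 43 → quotient 2, remainder 29
43 ÷ 29 → quotient 1, remainder 14
29 ÷ 14 → quotient 2, remainder 1
14 ÷ 1 → quotient 14, remainder 0

[9; 2, 1, 2, 14]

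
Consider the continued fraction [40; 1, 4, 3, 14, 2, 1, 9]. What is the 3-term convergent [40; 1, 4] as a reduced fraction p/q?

Start with 4.
1 + 1/(4/1) = 1 + 1/4 = 5/4
40 + 1/(5/4) = 40 + 4/5 = 204/5

204/5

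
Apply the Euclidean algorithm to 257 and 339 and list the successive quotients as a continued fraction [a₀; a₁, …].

⌊257/339⌋ = 0, remainder 257
⌊339/257⌋ = 1, remainder 82
⌊257/82⌋ = 3, remainder 11
⌊82/11⌋ = 7, remainder 5
⌊11/5⌋ = 2, remainder 1
⌊5/1⌋ = 5, remainder 0

[0; 1, 3, 7, 2, 5]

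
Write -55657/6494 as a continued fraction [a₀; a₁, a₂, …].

[-9; 2, 3, 22, 2, 1, 13]

Apply division with remainder until the remainder is 0:
⌊-55657/6494⌋ = -9, remainder 2789
⌊6494/2789⌋ = 2, remainder 916
⌊2789/916⌋ = 3, remainder 41
⌊916/41⌋ = 22, remainder 14
⌊41/14⌋ = 2, remainder 13
⌊14/13⌋ = 1, remainder 1
⌊13/1⌋ = 13, remainder 0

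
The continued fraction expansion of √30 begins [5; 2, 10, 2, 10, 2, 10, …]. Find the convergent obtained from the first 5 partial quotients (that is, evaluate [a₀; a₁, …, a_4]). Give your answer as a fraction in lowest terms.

2525/461

Collapse the nested fraction from the inside out:
Start with 10.
2 + 1/(10/1) = 2 + 1/10 = 21/10
10 + 1/(21/10) = 10 + 10/21 = 220/21
2 + 1/(220/21) = 2 + 21/220 = 461/220
5 + 1/(461/220) = 5 + 220/461 = 2525/461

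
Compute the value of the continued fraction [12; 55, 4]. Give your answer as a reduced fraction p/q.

2656/221

Start with 4.
55 + 1/(4/1) = 55 + 1/4 = 221/4
12 + 1/(221/4) = 12 + 4/221 = 2656/221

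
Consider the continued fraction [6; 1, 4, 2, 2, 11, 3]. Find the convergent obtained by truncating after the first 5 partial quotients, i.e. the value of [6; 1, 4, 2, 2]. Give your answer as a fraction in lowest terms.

184/27

Build up convergents one term at a time:
a_0 = 6: 6/1
a_1 = 1: 7/1
a_2 = 4: 34/5
a_3 = 2: 75/11
a_4 = 2: 184/27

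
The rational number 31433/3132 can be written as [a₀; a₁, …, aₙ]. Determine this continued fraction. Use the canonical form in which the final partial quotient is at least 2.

[10; 27, 1, 2, 1, 1, 7, 2]

Repeatedly divide and take the remainder:
31433 = 10·3132 + 113, so a_0 = 10
3132 = 27·113 + 81, so a_1 = 27
113 = 1·81 + 32, so a_2 = 1
81 = 2·32 + 17, so a_3 = 2
32 = 1·17 + 15, so a_4 = 1
17 = 1·15 + 2, so a_5 = 1
15 = 7·2 + 1, so a_6 = 7
2 = 2·1 + 0, so a_7 = 2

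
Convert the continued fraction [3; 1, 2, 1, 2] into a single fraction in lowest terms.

41/11

a_0 = 3: 3/1
a_1 = 1: 4/1
a_2 = 2: 11/3
a_3 = 1: 15/4
a_4 = 2: 41/11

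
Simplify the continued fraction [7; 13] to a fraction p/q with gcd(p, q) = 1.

92/13

Start with 13.
7 + 1/(13/1) = 7 + 1/13 = 92/13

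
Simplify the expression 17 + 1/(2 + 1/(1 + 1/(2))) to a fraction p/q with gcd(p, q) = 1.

139/8

Start with 2.
1 + 1/(2/1) = 1 + 1/2 = 3/2
2 + 1/(3/2) = 2 + 2/3 = 8/3
17 + 1/(8/3) = 17 + 3/8 = 139/8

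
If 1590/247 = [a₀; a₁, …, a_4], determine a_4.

Repeatedly divide and take the remainder:
⌊1590/247⌋ = 6, remainder 108
⌊247/108⌋ = 2, remainder 31
⌊108/31⌋ = 3, remainder 15
⌊31/15⌋ = 2, remainder 1
⌊15/1⌋ = 15, remainder 0

15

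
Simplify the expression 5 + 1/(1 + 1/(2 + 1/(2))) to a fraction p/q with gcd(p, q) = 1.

40/7

a_0 = 5: 5/1
a_1 = 1: 6/1
a_2 = 2: 17/3
a_3 = 2: 40/7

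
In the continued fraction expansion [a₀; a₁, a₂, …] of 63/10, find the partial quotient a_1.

3

63 = 6·10 + 3, so a_0 = 6
10 = 3·3 + 1, so a_1 = 3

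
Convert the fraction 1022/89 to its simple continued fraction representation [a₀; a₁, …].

[11; 2, 14, 3]

1022 = 11·89 + 43, so a_0 = 11
89 = 2·43 + 3, so a_1 = 2
43 = 14·3 + 1, so a_2 = 14
3 = 3·1 + 0, so a_3 = 3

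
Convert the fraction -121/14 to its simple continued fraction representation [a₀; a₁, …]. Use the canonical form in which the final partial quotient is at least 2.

[-9; 2, 1, 4]

⌊-121/14⌋ = -9, remainder 5
⌊14/5⌋ = 2, remainder 4
⌊5/4⌋ = 1, remainder 1
⌊4/1⌋ = 4, remainder 0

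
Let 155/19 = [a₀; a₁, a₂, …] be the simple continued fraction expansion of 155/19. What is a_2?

3

155 = 8·19 + 3, so a_0 = 8
19 = 6·3 + 1, so a_1 = 6
3 = 3·1 + 0, so a_2 = 3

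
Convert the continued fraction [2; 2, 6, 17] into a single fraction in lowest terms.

549/223

a_0 = 2: 2/1
a_1 = 2: 5/2
a_2 = 6: 32/13
a_3 = 17: 549/223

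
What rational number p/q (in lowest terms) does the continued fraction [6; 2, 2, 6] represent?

205/32

Use the convergent recurrence hₖ = aₖ·hₖ₋₁ + hₖ₋₂ (and likewise for the denominators kₖ):
a_0 = 6: 6/1
a_1 = 2: 13/2
a_2 = 2: 32/5
a_3 = 6: 205/32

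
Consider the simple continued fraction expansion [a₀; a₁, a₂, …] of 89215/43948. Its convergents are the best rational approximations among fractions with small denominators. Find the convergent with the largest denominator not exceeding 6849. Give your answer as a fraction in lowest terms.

3179/1566

a_0 = 2: 2/1  (≤ bound)
a_1 = 33: 67/33  (≤ bound)
a_2 = 3: 203/100  (≤ bound)
a_3 = 7: 1488/733  (≤ bound)
a_4 = 1: 1691/833  (≤ bound)
a_5 = 1: 3179/1566  (≤ bound)
a_6 = 13: 43018/21191  (> 6849, stop)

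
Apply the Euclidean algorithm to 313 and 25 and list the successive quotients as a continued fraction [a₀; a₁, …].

[12; 1, 1, 12]

313 ÷ 25 → quotient 12, remainder 13
25 ÷ 13 → quotient 1, remainder 12
13 ÷ 12 → quotient 1, remainder 1
12 ÷ 1 → quotient 12, remainder 0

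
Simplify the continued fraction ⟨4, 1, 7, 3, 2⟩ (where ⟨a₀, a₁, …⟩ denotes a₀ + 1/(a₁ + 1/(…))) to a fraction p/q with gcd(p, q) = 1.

Build up convergents one term at a time:
a_0 = 4: 4/1
a_1 = 1: 5/1
a_2 = 7: 39/8
a_3 = 3: 122/25
a_4 = 2: 283/58

283/58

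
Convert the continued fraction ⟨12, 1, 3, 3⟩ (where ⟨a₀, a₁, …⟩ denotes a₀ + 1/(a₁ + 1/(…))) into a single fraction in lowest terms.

166/13

Start with 3.
3 + 1/(3/1) = 3 + 1/3 = 10/3
1 + 1/(10/3) = 1 + 3/10 = 13/10
12 + 1/(13/10) = 12 + 10/13 = 166/13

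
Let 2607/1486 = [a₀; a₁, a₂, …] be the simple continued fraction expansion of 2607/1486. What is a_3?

2607 ÷ 1486 → quotient 1, remainder 1121
1486 ÷ 1121 → quotient 1, remainder 365
1121 ÷ 365 → quotient 3, remainder 26
365 ÷ 26 → quotient 14, remainder 1

14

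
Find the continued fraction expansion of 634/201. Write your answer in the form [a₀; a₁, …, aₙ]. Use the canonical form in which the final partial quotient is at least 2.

[3; 6, 2, 15]

Repeatedly divide and take the remainder:
634 = 3·201 + 31, so a_0 = 3
201 = 6·31 + 15, so a_1 = 6
31 = 2·15 + 1, so a_2 = 2
15 = 15·1 + 0, so a_3 = 15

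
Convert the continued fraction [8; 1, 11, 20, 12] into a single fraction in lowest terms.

Use the convergent recurrence hₖ = aₖ·hₖ₋₁ + hₖ₋₂ (and likewise for the denominators kₖ):
a_0 = 8: 8/1
a_1 = 1: 9/1
a_2 = 11: 107/12
a_3 = 20: 2149/241
a_4 = 12: 25895/2904

25895/2904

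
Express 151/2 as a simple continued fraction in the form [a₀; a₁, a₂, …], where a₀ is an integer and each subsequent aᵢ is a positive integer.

[75; 2]

⌊151/2⌋ = 75, remainder 1
⌊2/1⌋ = 2, remainder 0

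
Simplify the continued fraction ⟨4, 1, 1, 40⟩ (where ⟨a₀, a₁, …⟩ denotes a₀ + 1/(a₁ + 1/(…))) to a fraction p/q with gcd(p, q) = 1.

365/81

a_0 = 4: 4/1
a_1 = 1: 5/1
a_2 = 1: 9/2
a_3 = 40: 365/81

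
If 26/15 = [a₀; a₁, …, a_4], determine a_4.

Run the Euclidean algorithm, recording each quotient:
26 ÷ 15 → quotient 1, remainder 11
15 ÷ 11 → quotient 1, remainder 4
11 ÷ 4 → quotient 2, remainder 3
4 ÷ 3 → quotient 1, remainder 1
3 ÷ 1 → quotient 3, remainder 0

3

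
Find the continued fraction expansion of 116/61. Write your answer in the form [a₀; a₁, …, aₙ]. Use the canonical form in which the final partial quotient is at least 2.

[1; 1, 9, 6]

Repeatedly divide and take the remainder:
⌊116/61⌋ = 1, remainder 55
⌊61/55⌋ = 1, remainder 6
⌊55/6⌋ = 9, remainder 1
⌊6/1⌋ = 6, remainder 0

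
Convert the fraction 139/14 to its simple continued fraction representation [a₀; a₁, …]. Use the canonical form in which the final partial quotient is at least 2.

[9; 1, 13]

⌊139/14⌋ = 9, remainder 13
⌊14/13⌋ = 1, remainder 1
⌊13/1⌋ = 13, remainder 0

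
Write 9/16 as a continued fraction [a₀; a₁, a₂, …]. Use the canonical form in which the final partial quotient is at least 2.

[0; 1, 1, 3, 2]

Apply division with remainder until the remainder is 0:
9 = 0·16 + 9, so a_0 = 0
16 = 1·9 + 7, so a_1 = 1
9 = 1·7 + 2, so a_2 = 1
7 = 3·2 + 1, so a_3 = 3
2 = 2·1 + 0, so a_4 = 2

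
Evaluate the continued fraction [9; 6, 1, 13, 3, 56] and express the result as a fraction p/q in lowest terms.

Work from the innermost term outward:
Start with 56.
3 + 1/(56/1) = 3 + 1/56 = 169/56
13 + 1/(169/56) = 13 + 56/169 = 2253/169
1 + 1/(2253/169) = 1 + 169/2253 = 2422/2253
6 + 1/(2422/2253) = 6 + 2253/2422 = 16785/2422
9 + 1/(16785/2422) = 9 + 2422/16785 = 153487/16785

153487/16785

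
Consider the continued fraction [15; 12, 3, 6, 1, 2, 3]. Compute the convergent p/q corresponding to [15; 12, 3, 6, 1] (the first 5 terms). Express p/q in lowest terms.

4087/271

a_0 = 15: 15/1
a_1 = 12: 181/12
a_2 = 3: 558/37
a_3 = 6: 3529/234
a_4 = 1: 4087/271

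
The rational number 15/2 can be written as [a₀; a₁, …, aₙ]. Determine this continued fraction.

[7; 2]

15 ÷ 2 → quotient 7, remainder 1
2 ÷ 1 → quotient 2, remainder 0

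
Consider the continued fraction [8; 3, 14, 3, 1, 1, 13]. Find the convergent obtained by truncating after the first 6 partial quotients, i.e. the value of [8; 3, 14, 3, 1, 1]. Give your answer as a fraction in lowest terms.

2556/307

Compute successive convergents:
a_0 = 8: 8/1
a_1 = 3: 25/3
a_2 = 14: 358/43
a_3 = 3: 1099/132
a_4 = 1: 1457/175
a_5 = 1: 2556/307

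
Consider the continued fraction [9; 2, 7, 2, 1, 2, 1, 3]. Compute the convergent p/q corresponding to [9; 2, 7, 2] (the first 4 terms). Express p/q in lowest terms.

303/32

a_0 = 9: 9/1
a_1 = 2: 19/2
a_2 = 7: 142/15
a_3 = 2: 303/32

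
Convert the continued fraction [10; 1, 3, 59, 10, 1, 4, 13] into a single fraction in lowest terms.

1819562/169245

a_0 = 10: 10/1
a_1 = 1: 11/1
a_2 = 3: 43/4
a_3 = 59: 2548/237
a_4 = 10: 25523/2374
a_5 = 1: 28071/2611
a_6 = 4: 137807/12818
a_7 = 13: 1819562/169245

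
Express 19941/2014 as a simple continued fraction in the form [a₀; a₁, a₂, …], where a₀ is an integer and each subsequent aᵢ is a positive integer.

[9; 1, 9, 8, 3, 2, 3]

⌊19941/2014⌋ = 9, remainder 1815
⌊2014/1815⌋ = 1, remainder 199
⌊1815/199⌋ = 9, remainder 24
⌊199/24⌋ = 8, remainder 7
⌊24/7⌋ = 3, remainder 3
⌊7/3⌋ = 2, remainder 1
⌊3/1⌋ = 3, remainder 0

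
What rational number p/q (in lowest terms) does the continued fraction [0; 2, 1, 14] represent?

a_0 = 0: 0/1
a_1 = 2: 1/2
a_2 = 1: 1/3
a_3 = 14: 15/44

15/44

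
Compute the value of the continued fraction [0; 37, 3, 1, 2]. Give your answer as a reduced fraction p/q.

11/410

a_0 = 0: 0/1
a_1 = 37: 1/37
a_2 = 3: 3/112
a_3 = 1: 4/149
a_4 = 2: 11/410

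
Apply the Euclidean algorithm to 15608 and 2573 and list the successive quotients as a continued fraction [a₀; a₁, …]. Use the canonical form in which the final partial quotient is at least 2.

15608 = 6·2573 + 170, so a_0 = 6
2573 = 15·170 + 23, so a_1 = 15
170 = 7·23 + 9, so a_2 = 7
23 = 2·9 + 5, so a_3 = 2
9 = 1·5 + 4, so a_4 = 1
5 = 1·4 + 1, so a_5 = 1
4 = 4·1 + 0, so a_6 = 4

[6; 15, 7, 2, 1, 1, 4]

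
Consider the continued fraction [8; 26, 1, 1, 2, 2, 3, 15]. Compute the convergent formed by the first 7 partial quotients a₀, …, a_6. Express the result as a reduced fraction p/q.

a_0 = 8: 8/1
a_1 = 26: 209/26
a_2 = 1: 217/27
a_3 = 1: 426/53
a_4 = 2: 1069/133
a_5 = 2: 2564/319
a_6 = 3: 8761/1090

8761/1090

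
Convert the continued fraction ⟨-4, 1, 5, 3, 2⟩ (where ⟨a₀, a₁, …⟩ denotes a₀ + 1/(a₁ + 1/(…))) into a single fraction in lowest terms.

-139/44

Compute successive convergents:
a_0 = -4: -4/1
a_1 = 1: -3/1
a_2 = 5: -19/6
a_3 = 3: -60/19
a_4 = 2: -139/44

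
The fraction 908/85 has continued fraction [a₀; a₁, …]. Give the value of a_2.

2

908 ÷ 85 → quotient 10, remainder 58
85 ÷ 58 → quotient 1, remainder 27
58 ÷ 27 → quotient 2, remainder 4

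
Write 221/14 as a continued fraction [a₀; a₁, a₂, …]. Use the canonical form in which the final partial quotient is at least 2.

Run the Euclidean algorithm, recording each quotient:
221 ÷ 14 → quotient 15, remainder 11
14 ÷ 11 → quotient 1, remainder 3
11 ÷ 3 → quotient 3, remainder 2
3 ÷ 2 → quotient 1, remainder 1
2 ÷ 1 → quotient 2, remainder 0

[15; 1, 3, 1, 2]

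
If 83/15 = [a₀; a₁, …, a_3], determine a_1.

Apply division with remainder until the remainder is 0:
83 ÷ 15 → quotient 5, remainder 8
15 ÷ 8 → quotient 1, remainder 7

1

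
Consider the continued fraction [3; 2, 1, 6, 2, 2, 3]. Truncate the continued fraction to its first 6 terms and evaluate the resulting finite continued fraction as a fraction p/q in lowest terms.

355/106

a_0 = 3: 3/1
a_1 = 2: 7/2
a_2 = 1: 10/3
a_3 = 6: 67/20
a_4 = 2: 144/43
a_5 = 2: 355/106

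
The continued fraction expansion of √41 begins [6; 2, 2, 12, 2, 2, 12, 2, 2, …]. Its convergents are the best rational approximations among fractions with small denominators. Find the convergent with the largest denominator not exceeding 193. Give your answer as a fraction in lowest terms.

826/129

List convergents until the denominator exceeds the bound:
a_0 = 6: 6/1  (≤ bound)
a_1 = 2: 13/2  (≤ bound)
a_2 = 2: 32/5  (≤ bound)
a_3 = 12: 397/62  (≤ bound)
a_4 = 2: 826/129  (≤ bound)
a_5 = 2: 2049/320  (> 193, stop)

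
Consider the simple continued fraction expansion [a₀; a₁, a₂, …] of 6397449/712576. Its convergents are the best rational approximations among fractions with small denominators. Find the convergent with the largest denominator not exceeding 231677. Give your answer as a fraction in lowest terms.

a_0 = 8: 8/1  (≤ bound)
a_1 = 1: 9/1  (≤ bound)
a_2 = 44: 404/45  (≤ bound)
a_3 = 3: 1221/136  (≤ bound)
a_4 = 2: 2846/317  (≤ bound)
a_5 = 60: 171981/19156  (≤ bound)
a_6 = 3: 518789/57785  (≤ bound)
a_7 = 12: 6397449/712576  (> 231677, stop)

518789/57785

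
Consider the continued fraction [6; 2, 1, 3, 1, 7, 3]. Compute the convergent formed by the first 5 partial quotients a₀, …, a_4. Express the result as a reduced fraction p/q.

89/14

Use the convergent recurrence hₖ = aₖ·hₖ₋₁ + hₖ₋₂ (and likewise for the denominators kₖ):
a_0 = 6: 6/1
a_1 = 2: 13/2
a_2 = 1: 19/3
a_3 = 3: 70/11
a_4 = 1: 89/14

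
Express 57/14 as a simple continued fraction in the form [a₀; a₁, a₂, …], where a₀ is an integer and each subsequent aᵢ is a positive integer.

57 ÷ 14 → quotient 4, remainder 1
14 ÷ 1 → quotient 14, remainder 0

[4; 14]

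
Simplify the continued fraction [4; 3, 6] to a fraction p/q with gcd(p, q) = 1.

Starting at the tail and folding back:
Start with 6.
3 + 1/(6/1) = 3 + 1/6 = 19/6
4 + 1/(19/6) = 4 + 6/19 = 82/19

82/19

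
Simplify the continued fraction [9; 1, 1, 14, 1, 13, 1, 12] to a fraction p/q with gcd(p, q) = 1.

Collapse the nested fraction from the inside out:
Start with 12.
1 + 1/(12/1) = 1 + 1/12 = 13/12
13 + 1/(13/12) = 13 + 12/13 = 181/13
1 + 1/(181/13) = 1 + 13/181 = 194/181
14 + 1/(194/181) = 14 + 181/194 = 2897/194
1 + 1/(2897/194) = 1 + 194/2897 = 3091/2897
1 + 1/(3091/2897) = 1 + 2897/3091 = 5988/3091
9 + 1/(5988/3091) = 9 + 3091/5988 = 56983/5988

56983/5988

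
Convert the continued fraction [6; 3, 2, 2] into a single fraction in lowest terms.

Start with 2.
2 + 1/(2/1) = 2 + 1/2 = 5/2
3 + 1/(5/2) = 3 + 2/5 = 17/5
6 + 1/(17/5) = 6 + 5/17 = 107/17

107/17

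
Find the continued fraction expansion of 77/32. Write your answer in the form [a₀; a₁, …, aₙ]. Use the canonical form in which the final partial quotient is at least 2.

⌊77/32⌋ = 2, remainder 13
⌊32/13⌋ = 2, remainder 6
⌊13/6⌋ = 2, remainder 1
⌊6/1⌋ = 6, remainder 0

[2; 2, 2, 6]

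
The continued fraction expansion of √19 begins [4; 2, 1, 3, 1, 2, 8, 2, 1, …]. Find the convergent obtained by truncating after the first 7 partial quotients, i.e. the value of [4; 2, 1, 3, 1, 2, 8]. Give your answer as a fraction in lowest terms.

Build up convergents one term at a time:
a_0 = 4: 4/1
a_1 = 2: 9/2
a_2 = 1: 13/3
a_3 = 3: 48/11
a_4 = 1: 61/14
a_5 = 2: 170/39
a_6 = 8: 1421/326

1421/326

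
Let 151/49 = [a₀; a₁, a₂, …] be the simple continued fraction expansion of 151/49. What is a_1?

Apply division with remainder until the remainder is 0:
⌊151/49⌋ = 3, remainder 4
⌊49/4⌋ = 12, remainder 1

12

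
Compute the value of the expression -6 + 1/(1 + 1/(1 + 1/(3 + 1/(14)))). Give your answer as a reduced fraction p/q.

Start with 14.
3 + 1/(14/1) = 3 + 1/14 = 43/14
1 + 1/(43/14) = 1 + 14/43 = 57/43
1 + 1/(57/43) = 1 + 43/57 = 100/57
-6 + 1/(100/57) = -6 + 57/100 = -543/100

-543/100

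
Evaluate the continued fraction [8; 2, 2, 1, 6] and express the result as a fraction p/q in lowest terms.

396/47

a_0 = 8: 8/1
a_1 = 2: 17/2
a_2 = 2: 42/5
a_3 = 1: 59/7
a_4 = 6: 396/47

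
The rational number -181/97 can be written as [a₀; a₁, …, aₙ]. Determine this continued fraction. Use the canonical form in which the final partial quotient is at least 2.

Apply division with remainder until the remainder is 0:
-181 = -2·97 + 13, so a_0 = -2
97 = 7·13 + 6, so a_1 = 7
13 = 2·6 + 1, so a_2 = 2
6 = 6·1 + 0, so a_3 = 6

[-2; 7, 2, 6]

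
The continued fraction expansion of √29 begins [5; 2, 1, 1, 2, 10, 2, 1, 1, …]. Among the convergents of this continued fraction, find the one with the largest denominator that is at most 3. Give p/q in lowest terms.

List convergents until the denominator exceeds the bound:
a_0 = 5: 5/1  (≤ bound)
a_1 = 2: 11/2  (≤ bound)
a_2 = 1: 16/3  (≤ bound)
a_3 = 1: 27/5  (> 3, stop)

16/3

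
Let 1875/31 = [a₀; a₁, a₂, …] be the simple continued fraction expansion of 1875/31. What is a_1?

1875 ÷ 31 → quotient 60, remainder 15
31 ÷ 15 → quotient 2, remainder 1

2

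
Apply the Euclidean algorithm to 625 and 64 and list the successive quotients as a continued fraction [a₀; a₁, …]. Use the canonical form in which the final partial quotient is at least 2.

[9; 1, 3, 3, 1, 3]

Repeatedly divide and take the remainder:
625 = 9·64 + 49, so a_0 = 9
64 = 1·49 + 15, so a_1 = 1
49 = 3·15 + 4, so a_2 = 3
15 = 3·4 + 3, so a_3 = 3
4 = 1·3 + 1, so a_4 = 1
3 = 3·1 + 0, so a_5 = 3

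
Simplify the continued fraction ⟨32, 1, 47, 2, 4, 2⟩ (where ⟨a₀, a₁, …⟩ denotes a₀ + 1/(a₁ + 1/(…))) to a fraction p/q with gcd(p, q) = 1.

31957/969

Use the convergent recurrence hₖ = aₖ·hₖ₋₁ + hₖ₋₂ (and likewise for the denominators kₖ):
a_0 = 32: 32/1
a_1 = 1: 33/1
a_2 = 47: 1583/48
a_3 = 2: 3199/97
a_4 = 4: 14379/436
a_5 = 2: 31957/969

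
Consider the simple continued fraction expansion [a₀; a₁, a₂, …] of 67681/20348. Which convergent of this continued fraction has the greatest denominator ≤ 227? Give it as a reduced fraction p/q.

List convergents until the denominator exceeds the bound:
a_0 = 3: 3/1  (≤ bound)
a_1 = 3: 10/3  (≤ bound)
a_2 = 15: 153/46  (≤ bound)
a_3 = 5: 775/233  (> 227, stop)

153/46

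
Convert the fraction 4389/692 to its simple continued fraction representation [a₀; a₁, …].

4389 = 6·692 + 237, so a_0 = 6
692 = 2·237 + 218, so a_1 = 2
237 = 1·218 + 19, so a_2 = 1
218 = 11·19 + 9, so a_3 = 11
19 = 2·9 + 1, so a_4 = 2
9 = 9·1 + 0, so a_5 = 9

[6; 2, 1, 11, 2, 9]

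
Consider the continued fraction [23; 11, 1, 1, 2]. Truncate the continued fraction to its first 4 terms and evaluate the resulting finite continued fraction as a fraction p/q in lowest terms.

a_0 = 23: 23/1
a_1 = 11: 254/11
a_2 = 1: 277/12
a_3 = 1: 531/23

531/23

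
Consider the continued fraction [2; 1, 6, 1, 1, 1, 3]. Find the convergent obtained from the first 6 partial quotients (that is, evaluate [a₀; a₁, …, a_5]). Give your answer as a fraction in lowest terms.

66/23

Start with 1.
1 + 1/(1/1) = 1 + 1/1 = 2/1
1 + 1/(2/1) = 1 + 1/2 = 3/2
6 + 1/(3/2) = 6 + 2/3 = 20/3
1 + 1/(20/3) = 1 + 3/20 = 23/20
2 + 1/(23/20) = 2 + 20/23 = 66/23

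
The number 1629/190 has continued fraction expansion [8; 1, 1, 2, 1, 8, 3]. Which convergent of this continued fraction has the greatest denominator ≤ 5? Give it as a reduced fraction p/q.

43/5

a_0 = 8: 8/1  (≤ bound)
a_1 = 1: 9/1  (≤ bound)
a_2 = 1: 17/2  (≤ bound)
a_3 = 2: 43/5  (≤ bound)
a_4 = 1: 60/7  (> 5, stop)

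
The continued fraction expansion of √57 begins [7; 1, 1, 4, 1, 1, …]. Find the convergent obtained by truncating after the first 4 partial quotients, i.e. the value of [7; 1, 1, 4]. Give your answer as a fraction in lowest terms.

a_0 = 7: 7/1
a_1 = 1: 8/1
a_2 = 1: 15/2
a_3 = 4: 68/9

68/9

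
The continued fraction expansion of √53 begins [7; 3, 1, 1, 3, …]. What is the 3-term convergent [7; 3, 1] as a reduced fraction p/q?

Start with 1.
3 + 1/(1/1) = 3 + 1/1 = 4/1
7 + 1/(4/1) = 7 + 1/4 = 29/4

29/4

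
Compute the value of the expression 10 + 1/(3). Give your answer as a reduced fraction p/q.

31/3

Start with 3.
10 + 1/(3/1) = 10 + 1/3 = 31/3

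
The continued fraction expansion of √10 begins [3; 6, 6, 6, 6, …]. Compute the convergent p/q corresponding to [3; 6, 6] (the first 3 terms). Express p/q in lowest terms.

a_0 = 3: 3/1
a_1 = 6: 19/6
a_2 = 6: 117/37

117/37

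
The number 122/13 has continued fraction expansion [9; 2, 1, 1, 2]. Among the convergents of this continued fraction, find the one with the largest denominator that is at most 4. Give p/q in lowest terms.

a_0 = 9: 9/1  (≤ bound)
a_1 = 2: 19/2  (≤ bound)
a_2 = 1: 28/3  (≤ bound)
a_3 = 1: 47/5  (> 4, stop)

28/3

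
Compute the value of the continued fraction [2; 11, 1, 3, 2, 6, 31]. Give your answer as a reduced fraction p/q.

a_0 = 2: 2/1
a_1 = 11: 23/11
a_2 = 1: 25/12
a_3 = 3: 98/47
a_4 = 2: 221/106
a_5 = 6: 1424/683
a_6 = 31: 44365/21279

44365/21279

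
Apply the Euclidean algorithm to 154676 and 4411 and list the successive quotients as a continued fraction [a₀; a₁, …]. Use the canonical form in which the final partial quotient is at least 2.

Repeatedly divide and take the remainder:
⌊154676/4411⌋ = 35, remainder 291
⌊4411/291⌋ = 15, remainder 46
⌊291/46⌋ = 6, remainder 15
⌊46/15⌋ = 3, remainder 1
⌊15/1⌋ = 15, remainder 0

[35; 15, 6, 3, 15]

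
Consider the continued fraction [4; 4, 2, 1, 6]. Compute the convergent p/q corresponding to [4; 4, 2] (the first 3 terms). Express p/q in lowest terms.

38/9

Build up convergents one term at a time:
a_0 = 4: 4/1
a_1 = 4: 17/4
a_2 = 2: 38/9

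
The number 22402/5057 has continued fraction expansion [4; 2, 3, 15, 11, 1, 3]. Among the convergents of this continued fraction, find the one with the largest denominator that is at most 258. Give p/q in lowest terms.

474/107

a_0 = 4: 4/1  (≤ bound)
a_1 = 2: 9/2  (≤ bound)
a_2 = 3: 31/7  (≤ bound)
a_3 = 15: 474/107  (≤ bound)
a_4 = 11: 5245/1184  (> 258, stop)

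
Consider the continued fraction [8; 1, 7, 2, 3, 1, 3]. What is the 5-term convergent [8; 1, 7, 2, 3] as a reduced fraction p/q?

524/59

a_0 = 8: 8/1
a_1 = 1: 9/1
a_2 = 7: 71/8
a_3 = 2: 151/17
a_4 = 3: 524/59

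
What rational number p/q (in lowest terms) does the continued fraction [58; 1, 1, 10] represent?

1229/21

Start with 10.
1 + 1/(10/1) = 1 + 1/10 = 11/10
1 + 1/(11/10) = 1 + 10/11 = 21/11
58 + 1/(21/11) = 58 + 11/21 = 1229/21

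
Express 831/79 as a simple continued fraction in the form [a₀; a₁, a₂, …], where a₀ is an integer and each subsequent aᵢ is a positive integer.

[10; 1, 1, 12, 1, 2]

831 ÷ 79 → quotient 10, remainder 41
79 ÷ 41 → quotient 1, remainder 38
41 ÷ 38 → quotient 1, remainder 3
38 ÷ 3 → quotient 12, remainder 2
3 ÷ 2 → quotient 1, remainder 1
2 ÷ 1 → quotient 2, remainder 0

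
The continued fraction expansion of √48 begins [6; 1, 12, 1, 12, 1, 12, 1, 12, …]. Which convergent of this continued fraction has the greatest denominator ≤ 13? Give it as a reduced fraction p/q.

a_0 = 6: 6/1  (≤ bound)
a_1 = 1: 7/1  (≤ bound)
a_2 = 12: 90/13  (≤ bound)
a_3 = 1: 97/14  (> 13, stop)

90/13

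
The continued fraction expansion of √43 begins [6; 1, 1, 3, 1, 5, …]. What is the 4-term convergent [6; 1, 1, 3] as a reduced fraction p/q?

Start with 3.
1 + 1/(3/1) = 1 + 1/3 = 4/3
1 + 1/(4/3) = 1 + 3/4 = 7/4
6 + 1/(7/4) = 6 + 4/7 = 46/7

46/7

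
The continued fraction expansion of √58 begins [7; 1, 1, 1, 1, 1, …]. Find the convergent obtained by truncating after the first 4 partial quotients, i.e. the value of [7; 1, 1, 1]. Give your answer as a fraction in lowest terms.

23/3

Start with 1.
1 + 1/(1/1) = 1 + 1/1 = 2/1
1 + 1/(2/1) = 1 + 1/2 = 3/2
7 + 1/(3/2) = 7 + 2/3 = 23/3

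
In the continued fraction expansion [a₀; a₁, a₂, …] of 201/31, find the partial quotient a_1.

201 ÷ 31 → quotient 6, remainder 15
31 ÷ 15 → quotient 2, remainder 1

2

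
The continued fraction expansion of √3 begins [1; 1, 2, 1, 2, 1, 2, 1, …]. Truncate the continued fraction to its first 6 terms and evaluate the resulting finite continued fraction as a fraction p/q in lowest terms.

26/15

Work from the innermost term outward:
Start with 1.
2 + 1/(1/1) = 2 + 1/1 = 3/1
1 + 1/(3/1) = 1 + 1/3 = 4/3
2 + 1/(4/3) = 2 + 3/4 = 11/4
1 + 1/(11/4) = 1 + 4/11 = 15/11
1 + 1/(15/11) = 1 + 11/15 = 26/15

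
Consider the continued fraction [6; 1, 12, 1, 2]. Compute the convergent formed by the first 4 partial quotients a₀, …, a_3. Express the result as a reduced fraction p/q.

97/14

Use the convergent recurrence hₖ = aₖ·hₖ₋₁ + hₖ₋₂ (and likewise for the denominators kₖ):
a_0 = 6: 6/1
a_1 = 1: 7/1
a_2 = 12: 90/13
a_3 = 1: 97/14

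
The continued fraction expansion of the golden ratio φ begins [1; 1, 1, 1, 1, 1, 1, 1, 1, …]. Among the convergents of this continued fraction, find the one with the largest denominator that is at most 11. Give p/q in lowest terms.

a_0 = 1: 1/1  (≤ bound)
a_1 = 1: 2/1  (≤ bound)
a_2 = 1: 3/2  (≤ bound)
a_3 = 1: 5/3  (≤ bound)
a_4 = 1: 8/5  (≤ bound)
a_5 = 1: 13/8  (≤ bound)
a_6 = 1: 21/13  (> 11, stop)

13/8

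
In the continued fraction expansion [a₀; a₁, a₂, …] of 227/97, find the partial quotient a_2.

1

Repeatedly divide and take the remainder:
227 ÷ 97 → quotient 2, remainder 33
97 ÷ 33 → quotient 2, remainder 31
33 ÷ 31 → quotient 1, remainder 2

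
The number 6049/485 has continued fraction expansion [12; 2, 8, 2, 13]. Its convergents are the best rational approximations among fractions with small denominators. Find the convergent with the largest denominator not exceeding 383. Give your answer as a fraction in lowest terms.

List convergents until the denominator exceeds the bound:
a_0 = 12: 12/1  (≤ bound)
a_1 = 2: 25/2  (≤ bound)
a_2 = 8: 212/17  (≤ bound)
a_3 = 2: 449/36  (≤ bound)
a_4 = 13: 6049/485  (> 383, stop)

449/36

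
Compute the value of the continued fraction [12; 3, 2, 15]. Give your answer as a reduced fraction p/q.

Start with 15.
2 + 1/(15/1) = 2 + 1/15 = 31/15
3 + 1/(31/15) = 3 + 15/31 = 108/31
12 + 1/(108/31) = 12 + 31/108 = 1327/108

1327/108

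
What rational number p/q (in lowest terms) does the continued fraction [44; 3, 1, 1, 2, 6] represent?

5092/115

Start with 6.
2 + 1/(6/1) = 2 + 1/6 = 13/6
1 + 1/(13/6) = 1 + 6/13 = 19/13
1 + 1/(19/13) = 1 + 13/19 = 32/19
3 + 1/(32/19) = 3 + 19/32 = 115/32
44 + 1/(115/32) = 44 + 32/115 = 5092/115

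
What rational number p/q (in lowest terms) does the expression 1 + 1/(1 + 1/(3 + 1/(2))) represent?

Build up convergents one term at a time:
a_0 = 1: 1/1
a_1 = 1: 2/1
a_2 = 3: 7/4
a_3 = 2: 16/9

16/9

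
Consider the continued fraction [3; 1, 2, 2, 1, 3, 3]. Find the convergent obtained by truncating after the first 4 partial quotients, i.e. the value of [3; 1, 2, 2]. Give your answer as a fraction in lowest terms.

26/7

Start with 2.
2 + 1/(2/1) = 2 + 1/2 = 5/2
1 + 1/(5/2) = 1 + 2/5 = 7/5
3 + 1/(7/5) = 3 + 5/7 = 26/7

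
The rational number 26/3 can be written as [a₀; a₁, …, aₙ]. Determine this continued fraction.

[8; 1, 2]

⌊26/3⌋ = 8, remainder 2
⌊3/2⌋ = 1, remainder 1
⌊2/1⌋ = 2, remainder 0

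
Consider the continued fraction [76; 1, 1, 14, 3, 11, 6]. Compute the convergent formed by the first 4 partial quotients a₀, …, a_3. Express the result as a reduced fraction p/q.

2219/29

Start with 14.
1 + 1/(14/1) = 1 + 1/14 = 15/14
1 + 1/(15/14) = 1 + 14/15 = 29/15
76 + 1/(29/15) = 76 + 15/29 = 2219/29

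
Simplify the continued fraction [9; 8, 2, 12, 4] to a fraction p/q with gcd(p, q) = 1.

Starting at the tail and folding back:
Start with 4.
12 + 1/(4/1) = 12 + 1/4 = 49/4
2 + 1/(49/4) = 2 + 4/49 = 102/49
8 + 1/(102/49) = 8 + 49/102 = 865/102
9 + 1/(865/102) = 9 + 102/865 = 7887/865

7887/865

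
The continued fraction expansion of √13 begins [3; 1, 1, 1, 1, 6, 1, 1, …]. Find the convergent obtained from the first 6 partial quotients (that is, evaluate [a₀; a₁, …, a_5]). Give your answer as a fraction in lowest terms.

119/33

a_0 = 3: 3/1
a_1 = 1: 4/1
a_2 = 1: 7/2
a_3 = 1: 11/3
a_4 = 1: 18/5
a_5 = 6: 119/33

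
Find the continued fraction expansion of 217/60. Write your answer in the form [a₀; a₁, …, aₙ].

[3; 1, 1, 1, 1, 1, 1, 4]

217 ÷ 60 → quotient 3, remainder 37
60 ÷ 37 → quotient 1, remainder 23
37 ÷ 23 → quotient 1, remainder 14
23 ÷ 14 → quotient 1, remainder 9
14 ÷ 9 → quotient 1, remainder 5
9 ÷ 5 → quotient 1, remainder 4
5 ÷ 4 → quotient 1, remainder 1
4 ÷ 1 → quotient 4, remainder 0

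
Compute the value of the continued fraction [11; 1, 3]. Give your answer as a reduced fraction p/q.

47/4

Work from the innermost term outward:
Start with 3.
1 + 1/(3/1) = 1 + 1/3 = 4/3
11 + 1/(4/3) = 11 + 3/4 = 47/4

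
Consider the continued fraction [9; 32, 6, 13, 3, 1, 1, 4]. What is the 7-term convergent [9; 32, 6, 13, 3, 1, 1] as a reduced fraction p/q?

164122/18173

a_0 = 9: 9/1
a_1 = 32: 289/32
a_2 = 6: 1743/193
a_3 = 13: 22948/2541
a_4 = 3: 70587/7816
a_5 = 1: 93535/10357
a_6 = 1: 164122/18173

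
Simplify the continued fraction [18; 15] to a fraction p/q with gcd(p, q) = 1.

271/15

Compute successive convergents:
a_0 = 18: 18/1
a_1 = 15: 271/15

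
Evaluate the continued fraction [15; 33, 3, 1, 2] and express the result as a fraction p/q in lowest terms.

5501/366

Start with 2.
1 + 1/(2/1) = 1 + 1/2 = 3/2
3 + 1/(3/2) = 3 + 2/3 = 11/3
33 + 1/(11/3) = 33 + 3/11 = 366/11
15 + 1/(366/11) = 15 + 11/366 = 5501/366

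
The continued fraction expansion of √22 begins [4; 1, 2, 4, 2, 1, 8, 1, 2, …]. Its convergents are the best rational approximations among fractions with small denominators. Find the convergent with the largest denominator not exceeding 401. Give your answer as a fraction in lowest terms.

a_0 = 4: 4/1  (≤ bound)
a_1 = 1: 5/1  (≤ bound)
a_2 = 2: 14/3  (≤ bound)
a_3 = 4: 61/13  (≤ bound)
a_4 = 2: 136/29  (≤ bound)
a_5 = 1: 197/42  (≤ bound)
a_6 = 8: 1712/365  (≤ bound)
a_7 = 1: 1909/407  (> 401, stop)

1712/365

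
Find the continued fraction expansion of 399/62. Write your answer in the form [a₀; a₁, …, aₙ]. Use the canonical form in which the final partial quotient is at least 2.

⌊399/62⌋ = 6, remainder 27
⌊62/27⌋ = 2, remainder 8
⌊27/8⌋ = 3, remainder 3
⌊8/3⌋ = 2, remainder 2
⌊3/2⌋ = 1, remainder 1
⌊2/1⌋ = 2, remainder 0

[6; 2, 3, 2, 1, 2]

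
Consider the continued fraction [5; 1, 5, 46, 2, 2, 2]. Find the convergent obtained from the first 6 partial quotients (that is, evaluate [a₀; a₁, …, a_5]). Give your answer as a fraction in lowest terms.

Build up convergents one term at a time:
a_0 = 5: 5/1
a_1 = 1: 6/1
a_2 = 5: 35/6
a_3 = 46: 1616/277
a_4 = 2: 3267/560
a_5 = 2: 8150/1397

8150/1397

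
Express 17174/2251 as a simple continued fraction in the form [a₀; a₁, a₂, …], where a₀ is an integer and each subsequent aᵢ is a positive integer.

⌊17174/2251⌋ = 7, remainder 1417
⌊2251/1417⌋ = 1, remainder 834
⌊1417/834⌋ = 1, remainder 583
⌊834/583⌋ = 1, remainder 251
⌊583/251⌋ = 2, remainder 81
⌊251/81⌋ = 3, remainder 8
⌊81/8⌋ = 10, remainder 1
⌊8/1⌋ = 8, remainder 0

[7; 1, 1, 1, 2, 3, 10, 8]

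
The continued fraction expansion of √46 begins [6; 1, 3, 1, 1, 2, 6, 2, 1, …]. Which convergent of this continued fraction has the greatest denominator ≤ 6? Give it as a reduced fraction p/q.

a_0 = 6: 6/1  (≤ bound)
a_1 = 1: 7/1  (≤ bound)
a_2 = 3: 27/4  (≤ bound)
a_3 = 1: 34/5  (≤ bound)
a_4 = 1: 61/9  (> 6, stop)

34/5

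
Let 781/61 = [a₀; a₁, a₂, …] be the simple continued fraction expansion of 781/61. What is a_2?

Apply division with remainder until the remainder is 0:
781 = 12·61 + 49, so a_0 = 12
61 = 1·49 + 12, so a_1 = 1
49 = 4·12 + 1, so a_2 = 4

4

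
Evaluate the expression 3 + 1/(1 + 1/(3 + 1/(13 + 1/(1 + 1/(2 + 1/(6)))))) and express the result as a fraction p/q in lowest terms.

3976/1059

Start with 6.
2 + 1/(6/1) = 2 + 1/6 = 13/6
1 + 1/(13/6) = 1 + 6/13 = 19/13
13 + 1/(19/13) = 13 + 13/19 = 260/19
3 + 1/(260/19) = 3 + 19/260 = 799/260
1 + 1/(799/260) = 1 + 260/799 = 1059/799
3 + 1/(1059/799) = 3 + 799/1059 = 3976/1059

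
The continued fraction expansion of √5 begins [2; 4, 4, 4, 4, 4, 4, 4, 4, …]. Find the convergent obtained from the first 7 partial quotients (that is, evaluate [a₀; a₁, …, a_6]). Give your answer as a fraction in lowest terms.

Start with 4.
4 + 1/(4/1) = 4 + 1/4 = 17/4
4 + 1/(17/4) = 4 + 4/17 = 72/17
4 + 1/(72/17) = 4 + 17/72 = 305/72
4 + 1/(305/72) = 4 + 72/305 = 1292/305
4 + 1/(1292/305) = 4 + 305/1292 = 5473/1292
2 + 1/(5473/1292) = 2 + 1292/5473 = 12238/5473

12238/5473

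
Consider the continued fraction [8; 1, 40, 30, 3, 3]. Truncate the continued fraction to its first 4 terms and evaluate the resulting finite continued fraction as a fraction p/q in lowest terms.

11049/1231

Work from the innermost term outward:
Start with 30.
40 + 1/(30/1) = 40 + 1/30 = 1201/30
1 + 1/(1201/30) = 1 + 30/1201 = 1231/1201
8 + 1/(1231/1201) = 8 + 1201/1231 = 11049/1231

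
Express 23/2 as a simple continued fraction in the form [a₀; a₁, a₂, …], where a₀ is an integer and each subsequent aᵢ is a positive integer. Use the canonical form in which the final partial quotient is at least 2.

23 = 11·2 + 1, so a_0 = 11
2 = 2·1 + 0, so a_1 = 2

[11; 2]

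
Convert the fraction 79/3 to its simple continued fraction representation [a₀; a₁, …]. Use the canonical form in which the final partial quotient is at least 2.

[26; 3]

Apply division with remainder until the remainder is 0:
79 ÷ 3 → quotient 26, remainder 1
3 ÷ 1 → quotient 3, remainder 0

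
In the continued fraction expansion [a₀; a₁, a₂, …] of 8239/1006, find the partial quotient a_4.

Run the Euclidean algorithm, recording each quotient:
8239 = 8·1006 + 191, so a_0 = 8
1006 = 5·191 + 51, so a_1 = 5
191 = 3·51 + 38, so a_2 = 3
51 = 1·38 + 13, so a_3 = 1
38 = 2·13 + 12, so a_4 = 2

2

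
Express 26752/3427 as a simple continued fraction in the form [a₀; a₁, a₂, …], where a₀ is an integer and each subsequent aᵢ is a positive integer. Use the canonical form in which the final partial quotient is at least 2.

[7; 1, 4, 6, 4, 1, 6, 3]

26752 ÷ 3427 → quotient 7, remainder 2763
3427 ÷ 2763 → quotient 1, remainder 664
2763 ÷ 664 → quotient 4, remainder 107
664 ÷ 107 → quotient 6, remainder 22
107 ÷ 22 → quotient 4, remainder 19
22 ÷ 19 → quotient 1, remainder 3
19 ÷ 3 → quotient 6, remainder 1
3 ÷ 1 → quotient 3, remainder 0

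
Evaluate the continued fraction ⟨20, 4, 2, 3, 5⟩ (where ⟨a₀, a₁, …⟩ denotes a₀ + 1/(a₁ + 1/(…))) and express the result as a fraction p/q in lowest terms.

3317/164

Compute successive convergents:
a_0 = 20: 20/1
a_1 = 4: 81/4
a_2 = 2: 182/9
a_3 = 3: 627/31
a_4 = 5: 3317/164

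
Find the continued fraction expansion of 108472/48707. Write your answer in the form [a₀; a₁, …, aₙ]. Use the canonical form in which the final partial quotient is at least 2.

108472 = 2·48707 + 11058, so a_0 = 2
48707 = 4·11058 + 4475, so a_1 = 4
11058 = 2·4475 + 2108, so a_2 = 2
4475 = 2·2108 + 259, so a_3 = 2
2108 = 8·259 + 36, so a_4 = 8
259 = 7·36 + 7, so a_5 = 7
36 = 5·7 + 1, so a_6 = 5
7 = 7·1 + 0, so a_7 = 7

[2; 4, 2, 2, 8, 7, 5, 7]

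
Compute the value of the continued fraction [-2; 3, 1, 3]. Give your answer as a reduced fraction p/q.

-26/15

Start with 3.
1 + 1/(3/1) = 1 + 1/3 = 4/3
3 + 1/(4/3) = 3 + 3/4 = 15/4
-2 + 1/(15/4) = -2 + 4/15 = -26/15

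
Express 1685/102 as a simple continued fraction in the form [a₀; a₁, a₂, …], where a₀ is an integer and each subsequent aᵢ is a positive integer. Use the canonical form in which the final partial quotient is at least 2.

[16; 1, 1, 12, 4]

1685 ÷ 102 → quotient 16, remainder 53
102 ÷ 53 → quotient 1, remainder 49
53 ÷ 49 → quotient 1, remainder 4
49 ÷ 4 → quotient 12, remainder 1
4 ÷ 1 → quotient 4, remainder 0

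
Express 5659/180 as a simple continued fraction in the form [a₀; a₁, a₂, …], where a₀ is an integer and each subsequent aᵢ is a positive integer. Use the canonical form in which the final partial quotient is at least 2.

Apply division with remainder until the remainder is 0:
⌊5659/180⌋ = 31, remainder 79
⌊180/79⌋ = 2, remainder 22
⌊79/22⌋ = 3, remainder 13
⌊22/13⌋ = 1, remainder 9
⌊13/9⌋ = 1, remainder 4
⌊9/4⌋ = 2, remainder 1
⌊4/1⌋ = 4, remainder 0

[31; 2, 3, 1, 1, 2, 4]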